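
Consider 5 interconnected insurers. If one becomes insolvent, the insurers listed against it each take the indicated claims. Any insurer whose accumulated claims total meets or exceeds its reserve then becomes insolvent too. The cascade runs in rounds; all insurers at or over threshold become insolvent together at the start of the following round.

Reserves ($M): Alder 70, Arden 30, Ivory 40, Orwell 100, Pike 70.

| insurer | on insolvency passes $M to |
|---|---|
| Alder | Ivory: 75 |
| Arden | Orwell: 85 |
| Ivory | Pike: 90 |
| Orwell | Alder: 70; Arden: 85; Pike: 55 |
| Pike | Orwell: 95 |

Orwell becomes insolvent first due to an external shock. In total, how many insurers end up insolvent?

Round 1 — Orwell becomes insolvent (initial).
  Alder: +70 → 70 ≥ 70
  Arden: +85 → 85 ≥ 30
  Pike: +55 → 55 < 70
Round 2 — Alder, Arden become insolvent.
  Ivory: +75 → 75 ≥ 40
Round 3 — Ivory becomes insolvent.
  Pike: +90 → 145 ≥ 70
Round 4 — Pike becomes insolvent.
No further insolvencies.

5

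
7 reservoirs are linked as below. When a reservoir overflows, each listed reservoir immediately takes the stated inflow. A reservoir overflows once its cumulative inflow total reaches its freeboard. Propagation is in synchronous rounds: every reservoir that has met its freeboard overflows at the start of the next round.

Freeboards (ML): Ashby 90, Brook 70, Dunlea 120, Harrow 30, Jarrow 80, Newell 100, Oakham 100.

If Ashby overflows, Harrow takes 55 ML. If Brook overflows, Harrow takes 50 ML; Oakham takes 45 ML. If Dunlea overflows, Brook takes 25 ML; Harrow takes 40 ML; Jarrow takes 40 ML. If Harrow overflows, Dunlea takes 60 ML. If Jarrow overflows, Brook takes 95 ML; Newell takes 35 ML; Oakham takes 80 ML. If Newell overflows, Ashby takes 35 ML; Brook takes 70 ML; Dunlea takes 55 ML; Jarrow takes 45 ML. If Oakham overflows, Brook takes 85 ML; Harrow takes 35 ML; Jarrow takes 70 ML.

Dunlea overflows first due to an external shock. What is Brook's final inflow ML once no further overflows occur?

Round 1 — Dunlea overflows (initial).
  Brook: +25 → 25 < 70
  Harrow: +40 → 40 ≥ 30
  Jarrow: +40 → 40 < 80
Round 2 — Harrow overflows.
No further overflows.

25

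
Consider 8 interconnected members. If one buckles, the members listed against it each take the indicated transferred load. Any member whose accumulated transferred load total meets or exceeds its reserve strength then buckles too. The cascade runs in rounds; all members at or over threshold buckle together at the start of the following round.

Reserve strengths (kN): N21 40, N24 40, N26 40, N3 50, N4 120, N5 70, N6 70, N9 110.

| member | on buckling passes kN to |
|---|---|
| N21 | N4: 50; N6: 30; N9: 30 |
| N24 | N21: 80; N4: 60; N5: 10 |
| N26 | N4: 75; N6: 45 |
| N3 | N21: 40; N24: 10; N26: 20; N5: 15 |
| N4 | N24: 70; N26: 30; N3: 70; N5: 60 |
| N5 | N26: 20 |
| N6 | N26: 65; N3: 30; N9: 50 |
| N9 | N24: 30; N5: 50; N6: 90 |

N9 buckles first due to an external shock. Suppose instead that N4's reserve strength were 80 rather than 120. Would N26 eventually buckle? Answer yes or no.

yes

With N4's reserve strength at 80:
Round 1 — N9 buckles (initial).
  N24: +30 → 30 < 40
  N5: +50 → 50 < 70
  N6: +90 → 90 ≥ 70
Round 2 — N6 buckles.
  N26: +65 → 65 ≥ 40
  N3: +30 → 30 < 50
Round 3 — N26 buckles.
  N4: +75 → 75 < 80
No further bucklings.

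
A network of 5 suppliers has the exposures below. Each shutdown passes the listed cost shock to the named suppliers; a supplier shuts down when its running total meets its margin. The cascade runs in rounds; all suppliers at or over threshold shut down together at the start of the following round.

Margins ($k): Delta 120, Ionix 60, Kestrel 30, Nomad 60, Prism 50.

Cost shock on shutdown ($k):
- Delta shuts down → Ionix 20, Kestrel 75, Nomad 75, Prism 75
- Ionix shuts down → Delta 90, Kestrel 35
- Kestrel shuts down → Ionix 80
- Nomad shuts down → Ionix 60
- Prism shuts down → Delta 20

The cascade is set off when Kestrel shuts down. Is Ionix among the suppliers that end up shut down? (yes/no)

Round 1 — Kestrel shuts down (initial).
  Ionix: +80 → 80 ≥ 60
Round 2 — Ionix shuts down.
  Delta: +90 → 90 < 120
No further shutdowns.

yes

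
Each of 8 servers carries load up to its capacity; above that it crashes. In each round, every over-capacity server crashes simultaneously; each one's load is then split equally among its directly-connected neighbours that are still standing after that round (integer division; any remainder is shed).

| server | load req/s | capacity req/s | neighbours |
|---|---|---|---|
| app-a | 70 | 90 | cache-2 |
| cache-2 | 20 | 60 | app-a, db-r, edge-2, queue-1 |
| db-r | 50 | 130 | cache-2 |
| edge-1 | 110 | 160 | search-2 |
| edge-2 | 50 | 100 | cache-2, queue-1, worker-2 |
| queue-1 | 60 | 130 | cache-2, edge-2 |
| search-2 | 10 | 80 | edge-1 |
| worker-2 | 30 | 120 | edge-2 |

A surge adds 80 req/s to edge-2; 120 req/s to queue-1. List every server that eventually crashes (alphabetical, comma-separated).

app-a, cache-2, db-r, edge-2, queue-1

Round 1 — edge-2 at 130 > 100; queue-1 at 180 > 130. edge-2, queue-1 crash.
  edge-2 sheds 130 req/s to cache-2, worker-2: 65 each.
    cache-2: 20+65 = 85 > 60
    worker-2: 30+65 = 95 ≤ 120
  queue-1 sheds 180 req/s to cache-2: 180 each.
    cache-2: 85+180 = 265 > 60
Round 2 — cache-2 crashes.
  cache-2 sheds 265 req/s to app-a, db-r: 132 each (1 lost).
    app-a: 70+132 = 202 > 90
    db-r: 50+132 = 182 > 130
Round 3 — app-a, db-r crash.
  app-a sheds 202 req/s: no online neighbours, lost.
  db-r sheds 182 req/s: no online neighbours, lost.
No further crashes.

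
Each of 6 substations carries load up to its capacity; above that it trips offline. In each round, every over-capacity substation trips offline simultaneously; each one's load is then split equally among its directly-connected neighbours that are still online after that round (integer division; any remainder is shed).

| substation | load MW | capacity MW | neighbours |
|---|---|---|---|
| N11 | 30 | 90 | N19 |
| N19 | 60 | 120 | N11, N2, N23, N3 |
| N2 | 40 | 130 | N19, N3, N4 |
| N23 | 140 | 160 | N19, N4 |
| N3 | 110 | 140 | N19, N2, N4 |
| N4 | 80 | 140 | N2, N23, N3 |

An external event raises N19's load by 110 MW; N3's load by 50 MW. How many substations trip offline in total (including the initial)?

5

Round 1 — N19 at 170 > 120; N3 at 160 > 140. N19, N3 trip offline.
  N19 sheds 170 MW to N11, N2, N23: 56 each (2 lost).
    N11: 30+56 = 86 ≤ 90
    N2: 40+56 = 96 ≤ 130
    N23: 140+56 = 196 > 160
  N3 sheds 160 MW to N2, N4: 80 each.
    N2: 96+80 = 176 > 130
    N4: 80+80 = 160 > 140
Round 2 — N2, N23, N4 trip offline.
  N2 sheds 176 MW: no online neighbours, lost.
  N23 sheds 196 MW: no online neighbours, lost.
  N4 sheds 160 MW: no online neighbours, lost.
No further trips.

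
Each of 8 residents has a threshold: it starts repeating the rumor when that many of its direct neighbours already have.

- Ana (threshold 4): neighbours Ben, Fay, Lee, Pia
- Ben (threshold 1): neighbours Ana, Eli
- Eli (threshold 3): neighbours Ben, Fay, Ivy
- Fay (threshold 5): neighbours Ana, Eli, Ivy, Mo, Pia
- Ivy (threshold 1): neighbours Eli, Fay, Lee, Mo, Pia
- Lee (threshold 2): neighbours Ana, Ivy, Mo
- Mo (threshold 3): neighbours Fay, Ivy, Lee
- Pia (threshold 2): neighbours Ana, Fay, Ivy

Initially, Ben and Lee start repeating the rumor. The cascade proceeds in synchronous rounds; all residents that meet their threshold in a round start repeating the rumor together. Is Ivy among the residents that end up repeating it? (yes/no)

Round 1 — Ben, Lee start repeating the rumor (initial).
Round 2 — checking thresholds:
  Ana: 2 of 4 neighbours < 4, not yet.
  Eli: 1 of 3 neighbours < 3, not yet.
  Ivy: 1 of 5 neighbours ≥ 1, starts repeating the rumor.
  Mo: 1 of 3 neighbours < 3, not yet.
Round 3 — no new spreads; cascade stops.

yes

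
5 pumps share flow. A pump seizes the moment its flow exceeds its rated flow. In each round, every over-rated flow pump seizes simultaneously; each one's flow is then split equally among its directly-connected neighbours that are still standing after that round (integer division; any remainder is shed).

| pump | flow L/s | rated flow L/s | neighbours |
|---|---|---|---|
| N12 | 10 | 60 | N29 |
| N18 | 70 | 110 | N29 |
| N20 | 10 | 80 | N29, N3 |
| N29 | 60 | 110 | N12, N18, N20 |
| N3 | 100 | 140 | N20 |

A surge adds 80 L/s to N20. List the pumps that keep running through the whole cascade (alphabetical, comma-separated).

Round 1 — N20 at 90 > 80. N20 seizes.
  N20 sheds 90 L/s to N29, N3: 45 each.
    N29: 60+45 = 105 ≤ 110
    N3: 100+45 = 145 > 140
Round 2 — N3 seizes.
  N3 sheds 145 L/s: no online neighbours, lost.
No further seizures.

N12, N18, N29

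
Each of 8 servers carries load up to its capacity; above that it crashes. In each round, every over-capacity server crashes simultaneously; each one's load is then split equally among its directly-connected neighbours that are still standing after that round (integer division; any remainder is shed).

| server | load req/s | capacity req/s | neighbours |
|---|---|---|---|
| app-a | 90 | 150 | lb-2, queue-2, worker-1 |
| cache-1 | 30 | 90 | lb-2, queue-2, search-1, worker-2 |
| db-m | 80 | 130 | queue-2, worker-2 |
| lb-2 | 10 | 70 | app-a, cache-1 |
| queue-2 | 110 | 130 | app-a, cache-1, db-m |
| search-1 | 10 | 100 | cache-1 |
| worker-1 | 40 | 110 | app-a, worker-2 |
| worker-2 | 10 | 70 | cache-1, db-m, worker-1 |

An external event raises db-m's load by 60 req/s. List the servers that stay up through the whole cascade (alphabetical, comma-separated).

search-1

Round 1 — db-m at 140 > 130. db-m crashes.
  db-m sheds 140 req/s to queue-2, worker-2: 70 each.
    queue-2: 110+70 = 180 > 130
    worker-2: 10+70 = 80 > 70
Round 2 — queue-2, worker-2 crash.
  queue-2 sheds 180 req/s to app-a, cache-1: 90 each.
    app-a: 90+90 = 180 > 150
    cache-1: 30+90 = 120 > 90
  worker-2 sheds 80 req/s to cache-1, worker-1: 40 each.
    cache-1: 120+40 = 160 > 90
    worker-1: 40+40 = 80 ≤ 110
Round 3 — app-a, cache-1 crash.
  app-a sheds 180 req/s to lb-2, worker-1: 90 each.
    lb-2: 10+90 = 100 > 70
    worker-1: 80+90 = 170 > 110
  cache-1 sheds 160 req/s to lb-2, search-1: 80 each.
    lb-2: 100+80 = 180 > 70
    search-1: 10+80 = 90 ≤ 100
Round 4 — lb-2, worker-1 crash.
  lb-2 sheds 180 req/s: no online neighbours, lost.
  worker-1 sheds 170 req/s: no online neighbours, lost.
No further crashes.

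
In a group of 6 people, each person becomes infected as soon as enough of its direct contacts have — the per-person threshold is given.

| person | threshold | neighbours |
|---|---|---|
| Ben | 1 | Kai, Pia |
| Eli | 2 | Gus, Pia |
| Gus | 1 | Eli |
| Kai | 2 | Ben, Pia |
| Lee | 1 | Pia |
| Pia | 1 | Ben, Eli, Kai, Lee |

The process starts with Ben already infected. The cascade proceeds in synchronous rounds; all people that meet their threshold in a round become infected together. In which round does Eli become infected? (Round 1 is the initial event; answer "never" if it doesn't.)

Round 1 — Ben becomes infected (initial).
Round 2 — checking thresholds:
  Kai: 1 of 2 neighbours < 2, below threshold.
  Pia: 1 of 4 neighbours ≥ 1, becomes infected.
Round 3 — checking thresholds:
  Eli: 1 of 2 neighbours < 2, below threshold.
  Kai: 2 of 2 neighbours ≥ 2, becomes infected.
  Lee: 1 of 1 neighbours ≥ 1, becomes infected.
Round 4 — no new infections; cascade stops.

never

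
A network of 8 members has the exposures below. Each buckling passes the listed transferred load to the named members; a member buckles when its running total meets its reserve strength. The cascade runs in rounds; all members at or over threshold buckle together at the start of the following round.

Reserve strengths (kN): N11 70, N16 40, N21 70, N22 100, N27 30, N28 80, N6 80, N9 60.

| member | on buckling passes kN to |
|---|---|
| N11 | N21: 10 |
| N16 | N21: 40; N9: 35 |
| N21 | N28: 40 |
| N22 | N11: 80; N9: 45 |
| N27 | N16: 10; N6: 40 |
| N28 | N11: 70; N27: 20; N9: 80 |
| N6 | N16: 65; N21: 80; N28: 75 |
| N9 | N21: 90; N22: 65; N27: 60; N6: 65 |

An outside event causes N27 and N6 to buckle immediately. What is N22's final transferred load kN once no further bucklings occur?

65

Round 1 — N27, N6 buckle (initial).
  N16: +10+65 → 75 ≥ 40
  N21: +80 → 80 ≥ 70
  N28: +75 → 75 < 80
Round 2 — N16, N21 buckle.
  N28: +40 → 115 ≥ 80
  N9: +35 → 35 < 60
Round 3 — N28 buckles.
  N11: +70 → 70 ≥ 70
  N9: +80 → 115 ≥ 60
Round 4 — N11, N9 buckle.
  N22: +65 → 65 < 100
No further bucklings.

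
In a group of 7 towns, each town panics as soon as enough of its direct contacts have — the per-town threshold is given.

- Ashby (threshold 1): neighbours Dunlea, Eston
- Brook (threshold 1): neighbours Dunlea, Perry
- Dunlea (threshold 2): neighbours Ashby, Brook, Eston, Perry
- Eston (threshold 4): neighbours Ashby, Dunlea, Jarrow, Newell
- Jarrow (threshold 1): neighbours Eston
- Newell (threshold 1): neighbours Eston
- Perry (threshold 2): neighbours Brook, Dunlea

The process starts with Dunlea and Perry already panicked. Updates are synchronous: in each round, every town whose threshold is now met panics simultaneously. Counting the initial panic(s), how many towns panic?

4

Round 1 — Dunlea, Perry panic (initial).
Round 2 — checking thresholds:
  Ashby: 1 of 2 neighbours ≥ 1, panics.
  Brook: 2 of 2 neighbours ≥ 1, panics.
  Eston: 1 of 4 neighbours < 4, below threshold.
Round 3 — no new panics; cascade stops.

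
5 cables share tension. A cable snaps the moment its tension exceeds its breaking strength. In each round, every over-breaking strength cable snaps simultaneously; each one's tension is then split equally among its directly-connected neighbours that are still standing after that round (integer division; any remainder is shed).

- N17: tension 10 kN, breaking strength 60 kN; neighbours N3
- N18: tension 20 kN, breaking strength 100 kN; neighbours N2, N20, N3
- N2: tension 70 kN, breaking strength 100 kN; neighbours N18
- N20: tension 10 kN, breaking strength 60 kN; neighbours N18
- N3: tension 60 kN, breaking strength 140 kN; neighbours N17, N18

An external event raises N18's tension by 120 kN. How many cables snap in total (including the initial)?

2

Round 1 — N18 at 140 > 100. N18 snaps.
  N18 sheds 140 kN to N2, N20, N3: 46 each (2 lost).
    N2: 70+46 = 116 > 100
    N20: 10+46 = 56 ≤ 60
    N3: 60+46 = 106 ≤ 140
Round 2 — N2 snaps.
  N2 sheds 116 kN: no online neighbours, lost.
No further breaks.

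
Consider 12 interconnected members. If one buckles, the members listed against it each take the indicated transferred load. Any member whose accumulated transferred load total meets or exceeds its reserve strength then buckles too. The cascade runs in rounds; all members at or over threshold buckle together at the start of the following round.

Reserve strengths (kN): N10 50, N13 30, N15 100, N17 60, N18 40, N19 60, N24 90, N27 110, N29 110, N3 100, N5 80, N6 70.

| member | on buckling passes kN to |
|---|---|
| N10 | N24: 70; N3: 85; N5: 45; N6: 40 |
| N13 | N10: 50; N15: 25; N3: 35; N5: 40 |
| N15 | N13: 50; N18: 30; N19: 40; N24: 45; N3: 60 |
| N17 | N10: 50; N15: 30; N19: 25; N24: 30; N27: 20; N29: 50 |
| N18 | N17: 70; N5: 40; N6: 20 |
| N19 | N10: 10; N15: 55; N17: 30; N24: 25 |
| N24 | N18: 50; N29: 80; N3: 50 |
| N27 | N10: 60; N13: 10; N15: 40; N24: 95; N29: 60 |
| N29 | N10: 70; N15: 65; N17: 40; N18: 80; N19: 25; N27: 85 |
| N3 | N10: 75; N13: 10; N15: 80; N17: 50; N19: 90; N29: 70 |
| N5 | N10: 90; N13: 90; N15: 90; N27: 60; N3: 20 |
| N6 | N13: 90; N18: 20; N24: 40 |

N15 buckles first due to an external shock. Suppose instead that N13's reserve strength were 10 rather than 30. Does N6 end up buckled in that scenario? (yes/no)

no

With N13's reserve strength at 10:
Round 1 — N15 buckles (initial).
  N13: +50 → 50 ≥ 10
  N18: +30 → 30 < 40
  N19: +40 → 40 < 60
  N24: +45 → 45 < 90
  N3: +60 → 60 < 100
Round 2 — N13 buckles.
  N10: +50 → 50 ≥ 50
  N3: +35 → 95 < 100
  N5: +40 → 40 < 80
Round 3 — N10 buckles.
  N24: +70 → 115 ≥ 90
  N3: +85 → 180 ≥ 100
  N5: +45 → 85 ≥ 80
  N6: +40 → 40 < 70
Round 4 — N24, N3, N5 buckle.
  N17: +50 → 50 < 60
  N18: +50 → 80 ≥ 40
  N19: +90 → 130 ≥ 60
  N27: +60 → 60 < 110
  N29: +80+70 → 150 ≥ 110
Round 5 — N18, N19, N29 buckle.
  N17: +70+30+40 → 190 ≥ 60
  N27: +85 → 145 ≥ 110
  N6: +20 → 60 < 70
Round 6 — N17, N27 buckle.
No further bucklings.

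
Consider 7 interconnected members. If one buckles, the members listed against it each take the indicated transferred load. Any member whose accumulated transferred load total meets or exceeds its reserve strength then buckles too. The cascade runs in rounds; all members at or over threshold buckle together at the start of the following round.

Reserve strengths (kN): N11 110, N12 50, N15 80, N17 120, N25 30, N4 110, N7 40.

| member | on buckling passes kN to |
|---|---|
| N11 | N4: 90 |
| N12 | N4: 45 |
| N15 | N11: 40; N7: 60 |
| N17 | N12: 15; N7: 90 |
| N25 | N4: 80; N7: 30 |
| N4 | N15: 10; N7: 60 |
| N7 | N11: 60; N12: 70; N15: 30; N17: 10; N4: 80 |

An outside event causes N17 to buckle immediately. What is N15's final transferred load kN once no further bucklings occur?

Round 1 — N17 buckles (initial).
  N12: +15 → 15 < 50
  N7: +90 → 90 ≥ 40
Round 2 — N7 buckles.
  N11: +60 → 60 < 110
  N12: +70 → 85 ≥ 50
  N15: +30 → 30 < 80
  N4: +80 → 80 < 110
Round 3 — N12 buckles.
  N4: +45 → 125 ≥ 110
Round 4 — N4 buckles.
  N15: +10 → 40 < 80
No further bucklings.

40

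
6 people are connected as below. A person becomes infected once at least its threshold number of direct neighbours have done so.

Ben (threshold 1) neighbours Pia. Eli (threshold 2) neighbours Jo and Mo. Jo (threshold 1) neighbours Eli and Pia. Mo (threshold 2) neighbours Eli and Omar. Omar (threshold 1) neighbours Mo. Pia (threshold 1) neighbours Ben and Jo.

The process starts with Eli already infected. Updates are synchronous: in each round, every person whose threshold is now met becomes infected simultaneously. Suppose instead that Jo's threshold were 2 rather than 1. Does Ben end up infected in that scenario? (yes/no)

With Jo's threshold at 2:
Round 1 — Eli becomes infected (initial).
Round 2 — no new infections; cascade stops.

no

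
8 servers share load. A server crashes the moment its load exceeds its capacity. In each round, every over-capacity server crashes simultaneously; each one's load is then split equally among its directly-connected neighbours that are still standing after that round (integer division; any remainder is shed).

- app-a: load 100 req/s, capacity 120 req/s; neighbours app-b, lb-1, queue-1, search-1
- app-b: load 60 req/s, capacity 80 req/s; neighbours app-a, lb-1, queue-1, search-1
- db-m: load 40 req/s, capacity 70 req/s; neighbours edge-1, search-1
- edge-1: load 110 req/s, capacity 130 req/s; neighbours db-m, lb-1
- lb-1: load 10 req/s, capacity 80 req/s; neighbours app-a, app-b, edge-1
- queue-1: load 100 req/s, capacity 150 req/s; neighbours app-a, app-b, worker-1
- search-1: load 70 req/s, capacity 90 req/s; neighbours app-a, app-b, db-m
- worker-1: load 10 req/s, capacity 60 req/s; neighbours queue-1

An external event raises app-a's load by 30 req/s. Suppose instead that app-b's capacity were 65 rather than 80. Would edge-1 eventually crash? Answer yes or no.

yes

With app-b's capacity at 65:
Round 1 — app-a at 130 > 120. app-a crashes.
  app-a sheds 130 req/s to app-b, lb-1, queue-1, search-1: 32 each (2 lost).
    app-b: 60+32 = 92 > 65
    lb-1: 10+32 = 42 ≤ 80
    queue-1: 100+32 = 132 ≤ 150
    search-1: 70+32 = 102 > 90
Round 2 — app-b, search-1 crash.
  app-b sheds 92 req/s to lb-1, queue-1: 46 each.
    lb-1: 42+46 = 88 > 80
    queue-1: 132+46 = 178 > 150
  search-1 sheds 102 req/s to db-m: 102 each.
    db-m: 40+102 = 142 > 70
Round 3 — db-m, lb-1, queue-1 crash.
  db-m sheds 142 req/s to edge-1: 142 each.
    edge-1: 110+142 = 252 > 130
  lb-1 sheds 88 req/s to edge-1: 88 each.
    edge-1: 252+88 = 340 > 130
  queue-1 sheds 178 req/s to worker-1: 178 each.
    worker-1: 10+178 = 188 > 60
Round 4 — edge-1, worker-1 crash.
  edge-1 sheds 340 req/s: no online neighbours, lost.
  worker-1 sheds 188 req/s: no online neighbours, lost.
No further crashes.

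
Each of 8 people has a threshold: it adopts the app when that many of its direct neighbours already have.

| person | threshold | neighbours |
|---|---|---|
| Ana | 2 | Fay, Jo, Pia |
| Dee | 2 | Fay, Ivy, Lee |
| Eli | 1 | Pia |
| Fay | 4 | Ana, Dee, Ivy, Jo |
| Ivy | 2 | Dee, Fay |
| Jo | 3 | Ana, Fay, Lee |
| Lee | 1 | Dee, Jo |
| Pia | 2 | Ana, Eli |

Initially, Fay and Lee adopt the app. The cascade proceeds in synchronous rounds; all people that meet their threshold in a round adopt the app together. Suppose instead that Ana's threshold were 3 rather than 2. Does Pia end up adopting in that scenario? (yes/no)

With Ana's threshold at 3:
Round 1 — Fay, Lee adopt the app (initial).
Round 2 — checking thresholds:
  Ana: 1 of 3 neighbours < 3, not yet.
  Dee: 2 of 3 neighbours ≥ 2, adopts the app.
  Ivy: 1 of 2 neighbours < 2, not yet.
  Jo: 2 of 3 neighbours < 3, not yet.
Round 3 — checking thresholds:
  Ana: 1 of 3 neighbours < 3, not yet.
  Ivy: 2 of 2 neighbours ≥ 2, adopts the app.
  Jo: 2 of 3 neighbours < 3, not yet.
Round 4 — no new adoptions; cascade stops.

no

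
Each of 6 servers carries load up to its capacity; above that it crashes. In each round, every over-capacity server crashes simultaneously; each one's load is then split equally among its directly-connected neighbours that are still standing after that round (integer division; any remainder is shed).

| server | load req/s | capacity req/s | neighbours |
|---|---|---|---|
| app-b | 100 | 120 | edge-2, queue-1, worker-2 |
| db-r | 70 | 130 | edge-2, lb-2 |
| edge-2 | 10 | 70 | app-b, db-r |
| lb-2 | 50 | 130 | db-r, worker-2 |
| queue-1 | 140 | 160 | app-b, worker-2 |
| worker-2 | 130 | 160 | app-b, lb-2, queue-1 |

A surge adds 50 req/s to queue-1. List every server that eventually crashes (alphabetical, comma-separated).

app-b, db-r, edge-2, lb-2, queue-1, worker-2

Round 1 — queue-1 at 190 > 160. queue-1 crashes.
  queue-1 sheds 190 req/s to app-b, worker-2: 95 each.
    app-b: 100+95 = 195 > 120
    worker-2: 130+95 = 225 > 160
Round 2 — app-b, worker-2 crash.
  app-b sheds 195 req/s to edge-2: 195 each.
    edge-2: 10+195 = 205 > 70
  worker-2 sheds 225 req/s to lb-2: 225 each.
    lb-2: 50+225 = 275 > 130
Round 3 — edge-2, lb-2 crash.
  edge-2 sheds 205 req/s to db-r: 205 each.
    db-r: 70+205 = 275 > 130
  lb-2 sheds 275 req/s to db-r: 275 each.
    db-r: 275+275 = 550 > 130
Round 4 — db-r crashes.
  db-r sheds 550 req/s: no online neighbours, lost.
No further crashes.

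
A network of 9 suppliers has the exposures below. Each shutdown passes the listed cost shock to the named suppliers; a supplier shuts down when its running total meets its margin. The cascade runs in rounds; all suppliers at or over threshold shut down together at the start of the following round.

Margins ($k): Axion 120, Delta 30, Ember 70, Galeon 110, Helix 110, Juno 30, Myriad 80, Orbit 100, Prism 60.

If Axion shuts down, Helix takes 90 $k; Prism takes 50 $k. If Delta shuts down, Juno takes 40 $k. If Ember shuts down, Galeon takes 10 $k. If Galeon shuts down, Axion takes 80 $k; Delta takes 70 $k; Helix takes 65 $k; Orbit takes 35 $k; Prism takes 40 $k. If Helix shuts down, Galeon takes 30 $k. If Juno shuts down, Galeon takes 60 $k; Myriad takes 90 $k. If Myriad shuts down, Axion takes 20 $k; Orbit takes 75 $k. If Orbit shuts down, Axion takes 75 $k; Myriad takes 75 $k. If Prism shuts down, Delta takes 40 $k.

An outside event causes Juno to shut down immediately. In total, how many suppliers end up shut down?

Round 1 — Juno shuts down (initial).
  Galeon: +60 → 60 < 110
  Myriad: +90 → 90 ≥ 80
Round 2 — Myriad shuts down.
  Axion: +20 → 20 < 120
  Orbit: +75 → 75 < 100
No further shutdowns.

2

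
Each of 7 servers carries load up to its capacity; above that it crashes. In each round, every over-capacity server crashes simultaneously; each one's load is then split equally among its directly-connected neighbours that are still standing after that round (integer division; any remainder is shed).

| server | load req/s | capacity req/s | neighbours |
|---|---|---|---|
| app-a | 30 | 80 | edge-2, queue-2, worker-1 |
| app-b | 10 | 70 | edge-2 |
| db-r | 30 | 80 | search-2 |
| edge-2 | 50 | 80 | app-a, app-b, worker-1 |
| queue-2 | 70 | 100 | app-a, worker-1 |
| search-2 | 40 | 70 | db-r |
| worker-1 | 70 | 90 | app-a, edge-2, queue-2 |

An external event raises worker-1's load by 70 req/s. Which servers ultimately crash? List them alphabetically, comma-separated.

app-a, edge-2, queue-2, worker-1

Round 1 — worker-1 at 140 > 90. worker-1 crashes.
  worker-1 sheds 140 req/s to app-a, edge-2, queue-2: 46 each (2 lost).
    app-a: 30+46 = 76 ≤ 80
    edge-2: 50+46 = 96 > 80
    queue-2: 70+46 = 116 > 100
Round 2 — edge-2, queue-2 crash.
  edge-2 sheds 96 req/s to app-a, app-b: 48 each.
    app-a: 76+48 = 124 > 80
    app-b: 10+48 = 58 ≤ 70
  queue-2 sheds 116 req/s to app-a: 116 each.
    app-a: 124+116 = 240 > 80
Round 3 — app-a crashes.
  app-a sheds 240 req/s: no online neighbours, lost.
No further crashes.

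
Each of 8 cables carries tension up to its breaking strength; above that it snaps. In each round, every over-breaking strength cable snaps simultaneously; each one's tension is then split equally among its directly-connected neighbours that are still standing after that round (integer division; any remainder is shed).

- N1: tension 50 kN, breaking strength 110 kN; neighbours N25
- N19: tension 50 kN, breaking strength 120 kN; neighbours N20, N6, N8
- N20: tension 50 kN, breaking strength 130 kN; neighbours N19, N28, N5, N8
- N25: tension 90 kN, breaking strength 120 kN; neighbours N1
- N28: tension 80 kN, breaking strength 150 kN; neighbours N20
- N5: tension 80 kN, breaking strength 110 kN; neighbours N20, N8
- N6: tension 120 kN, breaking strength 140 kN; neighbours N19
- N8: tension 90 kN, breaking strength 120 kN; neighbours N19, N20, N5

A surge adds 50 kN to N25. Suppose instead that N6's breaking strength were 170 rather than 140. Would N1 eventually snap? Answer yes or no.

yes

With N6's breaking strength at 170:
Round 1 — N25 at 140 > 120. N25 snaps.
  N25 sheds 140 kN to N1: 140 each.
    N1: 50+140 = 190 > 110
Round 2 — N1 snaps.
  N1 sheds 190 kN: no online neighbours, lost.
No further breaks.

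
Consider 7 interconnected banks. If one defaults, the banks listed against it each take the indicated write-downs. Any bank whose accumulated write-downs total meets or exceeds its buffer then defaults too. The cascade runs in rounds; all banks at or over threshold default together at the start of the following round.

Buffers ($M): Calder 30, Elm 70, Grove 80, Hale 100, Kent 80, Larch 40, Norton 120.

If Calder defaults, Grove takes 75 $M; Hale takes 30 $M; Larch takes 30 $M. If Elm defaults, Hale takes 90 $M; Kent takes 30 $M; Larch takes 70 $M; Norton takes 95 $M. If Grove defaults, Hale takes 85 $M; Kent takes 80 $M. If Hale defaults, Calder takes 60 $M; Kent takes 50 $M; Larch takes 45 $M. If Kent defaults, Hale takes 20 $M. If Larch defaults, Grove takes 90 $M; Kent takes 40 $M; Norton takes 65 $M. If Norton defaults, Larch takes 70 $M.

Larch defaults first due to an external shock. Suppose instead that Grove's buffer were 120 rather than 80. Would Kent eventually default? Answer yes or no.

no

With Grove's buffer at 120:
Round 1 — Larch defaults (initial).
  Grove: +90 → 90 < 120
  Kent: +40 → 40 < 80
  Norton: +65 → 65 < 120
No further defaults.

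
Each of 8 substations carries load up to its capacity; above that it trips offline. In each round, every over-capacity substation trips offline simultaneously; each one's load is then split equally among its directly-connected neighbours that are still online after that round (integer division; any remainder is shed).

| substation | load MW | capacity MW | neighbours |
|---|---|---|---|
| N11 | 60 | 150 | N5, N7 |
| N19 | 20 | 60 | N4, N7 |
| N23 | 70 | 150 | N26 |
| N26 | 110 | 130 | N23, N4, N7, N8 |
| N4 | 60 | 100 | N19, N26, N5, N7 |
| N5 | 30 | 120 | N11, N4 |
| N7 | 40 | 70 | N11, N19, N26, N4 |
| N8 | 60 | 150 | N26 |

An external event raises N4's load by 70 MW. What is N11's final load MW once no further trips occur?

96

Round 1 — N4 at 130 > 100. N4 trips offline.
  N4 sheds 130 MW to N19, N26, N5, N7: 32 each (2 lost).
    N19: 20+32 = 52 ≤ 60
    N26: 110+32 = 142 > 130
    N5: 30+32 = 62 ≤ 120
    N7: 40+32 = 72 > 70
Round 2 — N26, N7 trip offline.
  N26 sheds 142 MW to N23, N8: 71 each.
    N23: 70+71 = 141 ≤ 150
    N8: 60+71 = 131 ≤ 150
  N7 sheds 72 MW to N11, N19: 36 each.
    N11: 60+36 = 96 ≤ 150
    N19: 52+36 = 88 > 60
Round 3 — N19 trips offline.
  N19 sheds 88 MW: no online neighbours, lost.
No further trips.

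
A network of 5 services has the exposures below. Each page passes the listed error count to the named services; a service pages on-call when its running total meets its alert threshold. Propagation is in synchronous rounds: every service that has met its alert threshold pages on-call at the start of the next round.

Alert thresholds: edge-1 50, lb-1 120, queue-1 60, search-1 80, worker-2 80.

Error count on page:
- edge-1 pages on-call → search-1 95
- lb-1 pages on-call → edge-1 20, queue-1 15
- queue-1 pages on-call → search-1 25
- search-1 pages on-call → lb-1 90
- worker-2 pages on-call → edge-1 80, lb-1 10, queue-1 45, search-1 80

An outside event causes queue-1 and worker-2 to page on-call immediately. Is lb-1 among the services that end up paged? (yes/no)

no

Round 1 — queue-1, worker-2 page on-call (initial).
  edge-1: +80 → 80 ≥ 50
  lb-1: +10 → 10 < 120
  search-1: +25+80 → 105 ≥ 80
Round 2 — edge-1, search-1 page on-call.
  lb-1: +90 → 100 < 120
No further pages.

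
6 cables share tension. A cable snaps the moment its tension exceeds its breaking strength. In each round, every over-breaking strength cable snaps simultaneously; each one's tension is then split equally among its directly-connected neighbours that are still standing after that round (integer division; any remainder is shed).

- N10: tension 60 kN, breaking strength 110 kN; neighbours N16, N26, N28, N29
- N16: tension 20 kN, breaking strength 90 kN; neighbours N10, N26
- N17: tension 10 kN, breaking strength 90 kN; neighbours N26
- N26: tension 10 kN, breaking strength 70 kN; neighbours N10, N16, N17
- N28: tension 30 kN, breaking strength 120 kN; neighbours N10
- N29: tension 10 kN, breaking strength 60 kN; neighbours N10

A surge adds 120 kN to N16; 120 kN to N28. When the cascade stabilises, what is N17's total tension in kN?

90

Round 1 — N16 at 140 > 90; N28 at 150 > 120. N16, N28 snap.
  N16 sheds 140 kN to N10, N26: 70 each.
    N10: 60+70 = 130 > 110
    N26: 10+70 = 80 > 70
  N28 sheds 150 kN to N10: 150 each.
    N10: 130+150 = 280 > 110
Round 2 — N10, N26 snap.
  N10 sheds 280 kN to N29: 280 each.
    N29: 10+280 = 290 > 60
  N26 sheds 80 kN to N17: 80 each.
    N17: 10+80 = 90 ≤ 90
Round 3 — N29 snaps.
  N29 sheds 290 kN: no online neighbours, lost.
No further breaks.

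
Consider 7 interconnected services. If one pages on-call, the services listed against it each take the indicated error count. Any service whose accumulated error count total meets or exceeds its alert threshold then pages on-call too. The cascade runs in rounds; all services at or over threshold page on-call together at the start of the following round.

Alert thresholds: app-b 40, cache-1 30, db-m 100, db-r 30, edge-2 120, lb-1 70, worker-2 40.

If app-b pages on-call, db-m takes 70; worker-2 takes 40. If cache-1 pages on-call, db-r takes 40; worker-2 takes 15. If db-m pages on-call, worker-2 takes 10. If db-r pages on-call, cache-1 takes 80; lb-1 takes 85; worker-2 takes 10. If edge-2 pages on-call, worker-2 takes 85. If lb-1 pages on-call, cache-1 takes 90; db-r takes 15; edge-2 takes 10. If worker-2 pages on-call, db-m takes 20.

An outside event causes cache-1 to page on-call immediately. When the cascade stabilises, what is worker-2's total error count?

Round 1 — cache-1 pages on-call (initial).
  db-r: +40 → 40 ≥ 30
  worker-2: +15 → 15 < 40
Round 2 — db-r pages on-call.
  lb-1: +85 → 85 ≥ 70
  worker-2: +10 → 25 < 40
Round 3 — lb-1 pages on-call.
  edge-2: +10 → 10 < 120
No further pages.

25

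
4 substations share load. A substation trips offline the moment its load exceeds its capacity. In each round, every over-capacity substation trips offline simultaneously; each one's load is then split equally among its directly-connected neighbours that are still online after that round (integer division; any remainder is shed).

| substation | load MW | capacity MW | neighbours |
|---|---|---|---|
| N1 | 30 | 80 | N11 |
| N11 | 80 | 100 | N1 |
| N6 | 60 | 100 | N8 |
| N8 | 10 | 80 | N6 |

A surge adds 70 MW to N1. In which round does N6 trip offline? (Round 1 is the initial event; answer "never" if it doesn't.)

Round 1 — N1 at 100 > 80. N1 trips offline.
  N1 sheds 100 MW to N11: 100 each.
    N11: 80+100 = 180 > 100
Round 2 — N11 trips offline.
  N11 sheds 180 MW: no online neighbours, lost.
No further trips.

never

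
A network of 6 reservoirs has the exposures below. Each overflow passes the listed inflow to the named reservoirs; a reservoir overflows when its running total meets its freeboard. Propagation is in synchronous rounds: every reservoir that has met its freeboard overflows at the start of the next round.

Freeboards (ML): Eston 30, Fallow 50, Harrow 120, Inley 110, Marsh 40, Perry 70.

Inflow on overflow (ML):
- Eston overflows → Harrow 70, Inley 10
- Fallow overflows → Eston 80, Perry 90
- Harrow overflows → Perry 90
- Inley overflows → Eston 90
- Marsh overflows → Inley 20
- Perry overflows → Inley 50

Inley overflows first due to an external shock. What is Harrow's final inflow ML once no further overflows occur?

Round 1 — Inley overflows (initial).
  Eston: +90 → 90 ≥ 30
Round 2 — Eston overflows.
  Harrow: +70 → 70 < 120
No further overflows.

70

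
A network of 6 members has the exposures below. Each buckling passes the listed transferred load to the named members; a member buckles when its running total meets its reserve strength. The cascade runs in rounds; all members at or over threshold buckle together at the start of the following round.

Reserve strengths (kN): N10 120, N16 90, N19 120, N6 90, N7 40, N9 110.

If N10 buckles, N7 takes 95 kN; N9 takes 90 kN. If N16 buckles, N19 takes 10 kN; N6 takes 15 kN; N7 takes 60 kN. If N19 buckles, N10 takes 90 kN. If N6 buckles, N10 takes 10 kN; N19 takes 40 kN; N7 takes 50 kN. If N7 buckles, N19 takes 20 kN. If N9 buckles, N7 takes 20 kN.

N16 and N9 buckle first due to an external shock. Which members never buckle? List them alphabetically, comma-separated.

Round 1 — N16, N9 buckle (initial).
  N19: +10 → 10 < 120
  N6: +15 → 15 < 90
  N7: +60+20 → 80 ≥ 40
Round 2 — N7 buckles.
  N19: +20 → 30 < 120
No further bucklings.

N10, N19, N6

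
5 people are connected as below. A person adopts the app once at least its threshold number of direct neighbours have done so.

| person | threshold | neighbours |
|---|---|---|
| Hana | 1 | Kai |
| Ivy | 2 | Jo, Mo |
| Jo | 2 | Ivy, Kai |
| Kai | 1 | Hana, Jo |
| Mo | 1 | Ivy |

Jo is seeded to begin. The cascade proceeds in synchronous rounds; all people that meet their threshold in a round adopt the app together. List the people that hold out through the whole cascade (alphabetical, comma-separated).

Ivy, Mo

Round 1 — Jo adopts the app (initial).
Round 2 — checking thresholds:
  Ivy: 1 of 2 neighbours < 2, holds.
  Kai: 1 of 2 neighbours ≥ 1, adopts the app.
Round 3 — checking thresholds:
  Hana: 1 of 1 neighbours ≥ 1, adopts the app.
  Ivy: 1 of 2 neighbours < 2, holds.
Round 4 — no new adoptions; cascade stops.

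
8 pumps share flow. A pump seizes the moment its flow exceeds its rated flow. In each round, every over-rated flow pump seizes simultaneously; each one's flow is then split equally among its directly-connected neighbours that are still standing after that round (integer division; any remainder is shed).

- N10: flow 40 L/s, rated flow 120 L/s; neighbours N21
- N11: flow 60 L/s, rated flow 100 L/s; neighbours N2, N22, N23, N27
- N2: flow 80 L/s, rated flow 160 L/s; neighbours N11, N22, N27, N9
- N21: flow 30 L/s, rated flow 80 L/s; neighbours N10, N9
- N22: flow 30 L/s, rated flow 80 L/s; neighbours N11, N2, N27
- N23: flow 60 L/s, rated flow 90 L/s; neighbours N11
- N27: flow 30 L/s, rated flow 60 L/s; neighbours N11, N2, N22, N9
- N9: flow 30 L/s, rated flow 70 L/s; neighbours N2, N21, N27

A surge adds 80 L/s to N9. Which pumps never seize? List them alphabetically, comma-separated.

N10, N11, N2, N21, N22, N23

Round 1 — N9 at 110 > 70. N9 seizes.
  N9 sheds 110 L/s to N2, N21, N27: 36 each (2 lost).
    N2: 80+36 = 116 ≤ 160
    N21: 30+36 = 66 ≤ 80
    N27: 30+36 = 66 > 60
Round 2 — N27 seizes.
  N27 sheds 66 L/s to N11, N2, N22: 22 each.
    N11: 60+22 = 82 ≤ 100
    N2: 116+22 = 138 ≤ 160
    N22: 30+22 = 52 ≤ 80
No further seizures.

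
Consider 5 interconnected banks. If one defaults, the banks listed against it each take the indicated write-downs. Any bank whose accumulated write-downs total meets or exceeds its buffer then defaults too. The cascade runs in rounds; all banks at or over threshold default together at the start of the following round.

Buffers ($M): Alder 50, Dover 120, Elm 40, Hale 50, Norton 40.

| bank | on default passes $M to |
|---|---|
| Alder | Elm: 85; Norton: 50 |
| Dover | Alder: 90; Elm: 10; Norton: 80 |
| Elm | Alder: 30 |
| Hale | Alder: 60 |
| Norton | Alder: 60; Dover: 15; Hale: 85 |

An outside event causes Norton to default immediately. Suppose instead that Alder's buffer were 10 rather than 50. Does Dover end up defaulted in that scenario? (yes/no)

With Alder's buffer at 10:
Round 1 — Norton defaults (initial).
  Alder: +60 → 60 ≥ 10
  Dover: +15 → 15 < 120
  Hale: +85 → 85 ≥ 50
Round 2 — Alder, Hale default.
  Elm: +85 → 85 ≥ 40
Round 3 — Elm defaults.
No further defaults.

no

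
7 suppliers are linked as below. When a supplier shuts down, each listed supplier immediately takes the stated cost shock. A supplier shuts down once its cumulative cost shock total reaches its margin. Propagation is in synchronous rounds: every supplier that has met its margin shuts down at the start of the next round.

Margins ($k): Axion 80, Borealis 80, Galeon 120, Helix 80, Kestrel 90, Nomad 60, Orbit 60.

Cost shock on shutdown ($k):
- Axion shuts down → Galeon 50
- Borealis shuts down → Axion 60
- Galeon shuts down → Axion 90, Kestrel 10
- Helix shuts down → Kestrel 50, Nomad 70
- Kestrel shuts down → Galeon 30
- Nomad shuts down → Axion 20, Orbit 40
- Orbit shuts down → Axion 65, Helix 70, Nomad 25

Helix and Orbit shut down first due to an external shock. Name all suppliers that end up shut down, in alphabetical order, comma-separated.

Round 1 — Helix, Orbit shut down (initial).
  Axion: +65 → 65 < 80
  Kestrel: +50 → 50 < 90
  Nomad: +70+25 → 95 ≥ 60
Round 2 — Nomad shuts down.
  Axion: +20 → 85 ≥ 80
Round 3 — Axion shuts down.
  Galeon: +50 → 50 < 120
No further shutdowns.

Axion, Helix, Nomad, Orbit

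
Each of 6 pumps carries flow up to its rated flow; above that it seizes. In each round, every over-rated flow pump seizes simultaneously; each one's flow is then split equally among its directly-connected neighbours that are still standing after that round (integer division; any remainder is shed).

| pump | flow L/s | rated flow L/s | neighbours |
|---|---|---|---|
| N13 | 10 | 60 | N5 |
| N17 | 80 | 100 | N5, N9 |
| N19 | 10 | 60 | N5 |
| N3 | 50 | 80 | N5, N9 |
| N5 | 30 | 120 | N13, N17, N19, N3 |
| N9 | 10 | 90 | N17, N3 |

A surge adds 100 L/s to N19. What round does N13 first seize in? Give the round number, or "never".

never

Round 1 — N19 at 110 > 60. N19 seizes.
  N19 sheds 110 L/s to N5: 110 each.
    N5: 30+110 = 140 > 120
Round 2 — N5 seizes.
  N5 sheds 140 L/s to N13, N17, N3: 46 each (2 lost).
    N13: 10+46 = 56 ≤ 60
    N17: 80+46 = 126 > 100
    N3: 50+46 = 96 > 80
Round 3 — N17, N3 seize.
  N17 sheds 126 L/s to N9: 126 each.
    N9: 10+126 = 136 > 90
  N3 sheds 96 L/s to N9: 96 each.
    N9: 136+96 = 232 > 90
Round 4 — N9 seizes.
  N9 sheds 232 L/s: no online neighbours, lost.
No further seizures.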